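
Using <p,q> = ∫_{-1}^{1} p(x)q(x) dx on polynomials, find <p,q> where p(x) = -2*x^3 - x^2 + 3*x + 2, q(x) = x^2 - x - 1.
<p,q> = -18/5

Expand the product: p(x)·q(x) = -2*x^5 + x^4 + 6*x^3 - 5*x - 2.
∫_{-1}^{1} of each monomial x^k gives [2/(k+1) if k even, 0 if k odd]. Integrating term-by-term (or equivalently evaluating the antiderivative F(x) = -x^6/3 + x^5/5 + 3*x^4/2 - 5*x^2/2 - 2*x at the endpoints):
  F(1) − F(−1) = -47/15 − (7/15) = -18/5.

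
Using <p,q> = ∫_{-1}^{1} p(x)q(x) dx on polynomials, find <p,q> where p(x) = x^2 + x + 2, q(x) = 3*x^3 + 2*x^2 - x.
<p,q> = 4

Expand the product: p(x)·q(x) = 3*x^5 + 5*x^4 + 7*x^3 + 3*x^2 - 2*x.
∫_{-1}^{1} of each monomial x^k gives [2/(k+1) if k even, 0 if k odd]. Integrating term-by-term (or equivalently evaluating the antiderivative F(x) = x^6/2 + x^5 + 7*x^4/4 + x^3 - x^2 at the endpoints):
  F(1) − F(−1) = 13/4 − (-3/4) = 4.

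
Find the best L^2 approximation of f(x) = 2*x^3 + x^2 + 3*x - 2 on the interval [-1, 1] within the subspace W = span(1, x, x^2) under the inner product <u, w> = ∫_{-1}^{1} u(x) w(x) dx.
g(x) = x^2 + 21*x/5 - 2

The best approximation g ∈ W is the orthogonal projection of f onto W. Writing g = a_0 + a_1 x + a_2 x^2, the coefficients solve the normal equations G · a = b where
  G_{ij} = <φ_i, φ_j> and b_i = <f, φ_i>, with φ_0 = 1, φ_1 = x, φ_2 = x^2.
G =
  [2, 0, 2/3]
  [0, 2/3, 0]
  [2/3, 0, 2/5],
b = (-10/3, 14/5, -14/15).
Solving gives a_0 = -2, a_1 = 21/5, a_2 = 1, so
  g(x) = x^2 + 21*x/5 - 2.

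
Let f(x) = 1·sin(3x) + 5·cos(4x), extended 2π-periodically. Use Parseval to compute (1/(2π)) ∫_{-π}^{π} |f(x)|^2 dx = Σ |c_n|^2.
Σ |c_n|^2 = 13

Expand |f|^2 and use orthogonality of {sin(nx), cos(mx)} on [-π, π]:
  ∫_{-π}^{π} sin(nx)^2 dx = π, ∫ cos(mx)^2 dx = π, and cross terms integrate to 0.
So ∫_{-π}^{π} f(x)^2 dx = 1^2 · π + 5^2 · π = (1 + 25)π.
Divide by 2π: (1 + 25)/2 = 13.
By Parseval, this equals Σ |c_n|^2.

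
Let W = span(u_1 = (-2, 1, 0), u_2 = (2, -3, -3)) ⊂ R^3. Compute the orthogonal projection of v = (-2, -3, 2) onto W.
proj_W(v) = (-26/61, 9/61, -6/61)

Set up U = [u_1 | ... | u_2] ∈ R^(3×2). The projector onto W = col(U) is P = U (U^T U)^(-1) U^T.
Compute U^T U =
  [5, -7]
  [-7, 22],
and U^T v = (1, -1).
Solve U^T U · c = U^T v for the coefficients: c = (15/61, 2/61). The projection is proj_W(v) = U c.
Check: (v - proj_W(v)) · u_1 = 0  (should be 0).
Check: (v - proj_W(v)) · u_2 = 0  (should be 0).
Result: proj_W(v) = (-26/61, 9/61, -6/61).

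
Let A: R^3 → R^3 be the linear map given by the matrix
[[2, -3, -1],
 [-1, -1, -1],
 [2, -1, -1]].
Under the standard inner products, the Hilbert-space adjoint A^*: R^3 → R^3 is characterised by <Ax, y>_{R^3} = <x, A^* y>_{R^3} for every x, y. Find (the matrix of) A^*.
A^* = A^T =
[[2, -1, 2],
 [-3, -1, -1],
 [-1, -1, -1]]

For real matrices with standard dot products, the defining identity <Ax, y> = <x, A^* y> gives (Ax)^T y = x^T (A^*) y, i.e. x^T A^T y = x^T (A^*) y. Since this holds for all x, y, we must have A^* = A^T. Therefore
A^* =
[[2, -1, 2],
 [-3, -1, -1],
 [-1, -1, -1]].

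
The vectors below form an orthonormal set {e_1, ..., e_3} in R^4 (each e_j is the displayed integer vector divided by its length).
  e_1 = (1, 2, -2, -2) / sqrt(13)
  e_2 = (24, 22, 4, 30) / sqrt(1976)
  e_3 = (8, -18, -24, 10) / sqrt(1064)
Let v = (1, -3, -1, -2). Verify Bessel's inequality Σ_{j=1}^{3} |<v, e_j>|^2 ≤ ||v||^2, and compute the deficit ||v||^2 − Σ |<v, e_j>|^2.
Σ |<v, e_j>|^2 = 69/7; ||v||^2 = 15; deficit = 36/7

Write each e_j = u_j / sqrt(<u_j, u_j>) where u_j is the displayed integer vector. Then <v, e_j> = <v, u_j> / sqrt(<u_j, u_j>), so |<v, e_j>|^2 = <v, u_j>^2 / <u_j, u_j>.
Coefficients: <v, e_1> = 1/sqrt(13), <v, e_2> = -106/sqrt(1976), <v, e_3> = 66/sqrt(1064).
Square and sum: Σ |<v, e_j>|^2 = 69/7.
Compute ||v||^2 = v·v = 15.
Deficit = 15 − 69/7 = 36/7 ≥ 0, confirming Bessel's inequality. (The deficit equals ||v − Σ <v,e_j> e_j||^2, the squared distance from v to span{e_j}.)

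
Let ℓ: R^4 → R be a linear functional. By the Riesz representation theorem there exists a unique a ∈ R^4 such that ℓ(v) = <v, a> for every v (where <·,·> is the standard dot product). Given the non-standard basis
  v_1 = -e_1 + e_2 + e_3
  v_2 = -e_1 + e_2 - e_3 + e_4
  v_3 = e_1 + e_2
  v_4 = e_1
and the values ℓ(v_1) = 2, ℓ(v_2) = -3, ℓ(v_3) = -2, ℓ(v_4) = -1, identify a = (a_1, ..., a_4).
a = (-1, -1, 2, -1)

Write a = (a_1, ..., a_4) in the standard basis. For each basis vector v_i, ℓ(v_i) = <v_i, a> is a linear equation in the a_j's. Collect the n equations into a matrix system V a = ℓ, where row i of V is v_i (expressed in the standard basis). Since V is invertible (lower-triangular with 1s on the diagonal, up to permutation), solve by back-substitution:
  V =
[[-1, 1, 1, 0],
 [-1, 1, -1, 1],
 [1, 1, 0, 0],
 [1, 0, 0, 0]]
  V a = (2, -3, -2, -1)
Solving gives a = (-1, -1, 2, -1).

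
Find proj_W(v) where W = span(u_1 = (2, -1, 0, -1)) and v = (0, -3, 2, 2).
proj_W(v) = (1/3, -1/6, 0, -1/6)

Set up U = [u_1 | ... | u_1] ∈ R^(4×1). The projector onto W = col(U) is P = U (U^T U)^(-1) U^T.
Compute U^T U =
  [6],
and U^T v = (1).
Solve U^T U · c = U^T v for the coefficients: c = (1/6). The projection is proj_W(v) = U c.
Check: (v - proj_W(v)) · u_1 = 0  (should be 0).
Result: proj_W(v) = (1/3, -1/6, 0, -1/6).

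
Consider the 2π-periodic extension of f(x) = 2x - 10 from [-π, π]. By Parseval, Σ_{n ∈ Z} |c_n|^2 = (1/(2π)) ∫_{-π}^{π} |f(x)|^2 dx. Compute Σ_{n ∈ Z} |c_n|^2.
Σ |c_n|^2 = 4π^2/3 + 100

Expand and integrate term by term over [-π, π]:
  ∫ (2x)^2 dx = 4·(2π^3/3); ∫ 2·2·(-10)·x dx = 0 (odd integrand); ∫ (-10)^2 dx = 100·2π.
So (1/(2π)) ∫_{-π}^{π} (2x - 10)^2 dx = 4π^2/3 + 100 = 4π^2/3 + 100.
Parseval ⇒ Σ |c_n|^2 = 4π^2/3 + 100.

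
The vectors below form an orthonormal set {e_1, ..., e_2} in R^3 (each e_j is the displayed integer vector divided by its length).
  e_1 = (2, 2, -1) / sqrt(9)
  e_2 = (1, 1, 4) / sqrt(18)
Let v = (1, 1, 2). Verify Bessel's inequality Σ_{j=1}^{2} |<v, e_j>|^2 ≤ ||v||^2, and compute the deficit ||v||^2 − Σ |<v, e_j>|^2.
Σ |<v, e_j>|^2 = 6; ||v||^2 = 6; deficit = 0

Write each e_j = u_j / sqrt(<u_j, u_j>) where u_j is the displayed integer vector. Then <v, e_j> = <v, u_j> / sqrt(<u_j, u_j>), so |<v, e_j>|^2 = <v, u_j>^2 / <u_j, u_j>.
Coefficients: <v, e_1> = 2/sqrt(9), <v, e_2> = 10/sqrt(18).
Square and sum: Σ |<v, e_j>|^2 = 6.
Compute ||v||^2 = v·v = 6.
Deficit = 6 − 6 = 0 ≥ 0, confirming Bessel's inequality. (The deficit equals ||v − Σ <v,e_j> e_j||^2, the squared distance from v to span{e_j}.)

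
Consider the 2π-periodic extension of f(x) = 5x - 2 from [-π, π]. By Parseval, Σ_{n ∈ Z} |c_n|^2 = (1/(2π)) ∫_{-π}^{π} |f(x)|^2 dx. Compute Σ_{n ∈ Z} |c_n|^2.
Σ |c_n|^2 = 25π^2/3 + 4

Expand and integrate term by term over [-π, π]:
  ∫ (5x)^2 dx = 25·(2π^3/3); ∫ 2·5·(-2)·x dx = 0 (odd integrand); ∫ (-2)^2 dx = 4·2π.
So (1/(2π)) ∫_{-π}^{π} (5x - 2)^2 dx = 25π^2/3 + 4 = 25π^2/3 + 4.
Parseval ⇒ Σ |c_n|^2 = 25π^2/3 + 4.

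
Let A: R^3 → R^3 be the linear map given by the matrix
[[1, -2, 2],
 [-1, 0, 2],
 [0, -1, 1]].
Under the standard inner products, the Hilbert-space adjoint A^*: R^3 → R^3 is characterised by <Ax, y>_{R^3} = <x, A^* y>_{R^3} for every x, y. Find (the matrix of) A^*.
A^* = A^T =
[[1, -1, 0],
 [-2, 0, -1],
 [2, 2, 1]]

For real matrices with standard dot products, the defining identity <Ax, y> = <x, A^* y> gives (Ax)^T y = x^T (A^*) y, i.e. x^T A^T y = x^T (A^*) y. Since this holds for all x, y, we must have A^* = A^T. Therefore
A^* =
[[1, -1, 0],
 [-2, 0, -1],
 [2, 2, 1]].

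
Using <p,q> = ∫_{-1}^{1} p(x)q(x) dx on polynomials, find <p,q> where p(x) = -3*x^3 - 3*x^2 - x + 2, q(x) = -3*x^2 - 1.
<p,q> = -12/5

Expand the product: p(x)·q(x) = 9*x^5 + 9*x^4 + 6*x^3 - 3*x^2 + x - 2.
∫_{-1}^{1} of each monomial x^k gives [2/(k+1) if k even, 0 if k odd]. Integrating term-by-term (or equivalently evaluating the antiderivative F(x) = 3*x^6/2 + 9*x^5/5 + 3*x^4/2 - x^3 + x^2/2 - 2*x at the endpoints):
  F(1) − F(−1) = 23/10 − (47/10) = -12/5.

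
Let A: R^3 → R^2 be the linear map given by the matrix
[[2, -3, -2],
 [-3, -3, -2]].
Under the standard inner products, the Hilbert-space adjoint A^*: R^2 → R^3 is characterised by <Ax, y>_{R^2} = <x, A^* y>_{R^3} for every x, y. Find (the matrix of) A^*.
A^* = A^T =
[[2, -3],
 [-3, -3],
 [-2, -2]]

For real matrices with standard dot products, the defining identity <Ax, y> = <x, A^* y> gives (Ax)^T y = x^T (A^*) y, i.e. x^T A^T y = x^T (A^*) y. Since this holds for all x, y, we must have A^* = A^T. Therefore
A^* =
[[2, -3],
 [-3, -3],
 [-2, -2]].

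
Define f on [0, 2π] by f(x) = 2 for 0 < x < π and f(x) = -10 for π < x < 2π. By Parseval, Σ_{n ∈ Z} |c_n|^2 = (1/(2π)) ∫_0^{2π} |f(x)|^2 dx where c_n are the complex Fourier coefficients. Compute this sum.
Σ |c_n|^2 = 52

Parseval equates the L^2 energy of f (normalised by 1/(2π)) with the ℓ^2 sum of its Fourier coefficients: (1/(2π)) ∫_0^{2π} |f|^2 = Σ |c_n|^2.
Compute the left side: (1/(2π)) [∫_0^π 2^2 dx + ∫_π^{2π} (-10)^2 dx] = (1/(2π)) · (4π + 100π) = (4 + 100)/2 = 52.
So Σ_{n ∈ Z} |c_n|^2 = 52.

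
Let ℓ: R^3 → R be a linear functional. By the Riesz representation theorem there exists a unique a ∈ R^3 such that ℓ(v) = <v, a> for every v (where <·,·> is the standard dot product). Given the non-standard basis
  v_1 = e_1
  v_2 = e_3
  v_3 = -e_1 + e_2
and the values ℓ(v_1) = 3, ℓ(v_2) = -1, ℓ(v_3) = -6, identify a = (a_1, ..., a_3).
a = (3, -3, -1)

Write a = (a_1, ..., a_3) in the standard basis. For each basis vector v_i, ℓ(v_i) = <v_i, a> is a linear equation in the a_j's. Collect the n equations into a matrix system V a = ℓ, where row i of V is v_i (expressed in the standard basis). Since V is invertible (lower-triangular with 1s on the diagonal, up to permutation), solve by back-substitution:
  V =
[[1, 0, 0],
 [0, 0, 1],
 [-1, 1, 0]]
  V a = (3, -1, -6)
Solving gives a = (3, -3, -1).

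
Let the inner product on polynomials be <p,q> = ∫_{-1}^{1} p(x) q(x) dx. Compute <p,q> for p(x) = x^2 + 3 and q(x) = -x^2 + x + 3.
<p,q> = 88/5

Expand the product: p(x)·q(x) = -x^4 + x^3 + 3*x + 9.
∫_{-1}^{1} of each monomial x^k gives [2/(k+1) if k even, 0 if k odd]. Integrating term-by-term (or equivalently evaluating the antiderivative F(x) = -x^5/5 + x^4/4 + 3*x^2/2 + 9*x at the endpoints):
  F(1) − F(−1) = 211/20 − (-141/20) = 88/5.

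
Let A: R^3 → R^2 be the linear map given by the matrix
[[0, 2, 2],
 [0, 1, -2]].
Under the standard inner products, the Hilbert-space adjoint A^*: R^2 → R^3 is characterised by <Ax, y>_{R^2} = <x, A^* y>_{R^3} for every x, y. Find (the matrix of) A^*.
A^* = A^T =
[[0, 0],
 [2, 1],
 [2, -2]]

For real matrices with standard dot products, the defining identity <Ax, y> = <x, A^* y> gives (Ax)^T y = x^T (A^*) y, i.e. x^T A^T y = x^T (A^*) y. Since this holds for all x, y, we must have A^* = A^T. Therefore
A^* =
[[0, 0],
 [2, 1],
 [2, -2]].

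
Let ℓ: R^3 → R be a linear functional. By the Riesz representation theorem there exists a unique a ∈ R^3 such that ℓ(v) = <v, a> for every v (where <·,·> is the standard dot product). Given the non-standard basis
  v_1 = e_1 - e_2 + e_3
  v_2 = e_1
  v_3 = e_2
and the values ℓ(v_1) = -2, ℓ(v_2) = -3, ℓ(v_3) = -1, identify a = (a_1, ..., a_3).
a = (-3, -1, 0)

Write a = (a_1, ..., a_3) in the standard basis. For each basis vector v_i, ℓ(v_i) = <v_i, a> is a linear equation in the a_j's. Collect the n equations into a matrix system V a = ℓ, where row i of V is v_i (expressed in the standard basis). Since V is invertible (lower-triangular with 1s on the diagonal, up to permutation), solve by back-substitution:
  V =
[[1, -1, 1],
 [1, 0, 0],
 [0, 1, 0]]
  V a = (-2, -3, -1)
Solving gives a = (-3, -1, 0).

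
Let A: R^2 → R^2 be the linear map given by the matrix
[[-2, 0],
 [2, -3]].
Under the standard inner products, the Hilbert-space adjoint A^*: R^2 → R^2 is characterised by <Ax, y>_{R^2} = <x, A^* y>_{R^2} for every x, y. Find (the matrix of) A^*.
A^* = A^T =
[[-2, 2],
 [0, -3]]

For real matrices with standard dot products, the defining identity <Ax, y> = <x, A^* y> gives (Ax)^T y = x^T (A^*) y, i.e. x^T A^T y = x^T (A^*) y. Since this holds for all x, y, we must have A^* = A^T. Therefore
A^* =
[[-2, 2],
 [0, -3]].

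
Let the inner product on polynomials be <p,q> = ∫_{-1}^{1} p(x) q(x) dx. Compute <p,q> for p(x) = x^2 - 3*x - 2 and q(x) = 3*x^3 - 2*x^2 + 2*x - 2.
<p,q> = 14/15

Expand the product: p(x)·q(x) = 3*x^5 - 11*x^4 + 2*x^3 - 4*x^2 + 2*x + 4.
∫_{-1}^{1} of each monomial x^k gives [2/(k+1) if k even, 0 if k odd]. Integrating term-by-term (or equivalently evaluating the antiderivative F(x) = x^6/2 - 11*x^5/5 + x^4/2 - 4*x^3/3 + x^2 + 4*x at the endpoints):
  F(1) − F(−1) = 37/15 − (23/15) = 14/15.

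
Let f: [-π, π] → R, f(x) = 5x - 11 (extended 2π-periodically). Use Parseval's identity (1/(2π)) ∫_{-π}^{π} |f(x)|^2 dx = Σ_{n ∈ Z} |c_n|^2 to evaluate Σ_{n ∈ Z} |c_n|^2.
Σ |c_n|^2 = 25π^2/3 + 121

Expand and integrate term by term over [-π, π]:
  ∫ (5x)^2 dx = 25·(2π^3/3); ∫ 2·5·(-11)·x dx = 0 (odd integrand); ∫ (-11)^2 dx = 121·2π.
So (1/(2π)) ∫_{-π}^{π} (5x - 11)^2 dx = 25π^2/3 + 121 = 25π^2/3 + 121.
Parseval ⇒ Σ |c_n|^2 = 25π^2/3 + 121.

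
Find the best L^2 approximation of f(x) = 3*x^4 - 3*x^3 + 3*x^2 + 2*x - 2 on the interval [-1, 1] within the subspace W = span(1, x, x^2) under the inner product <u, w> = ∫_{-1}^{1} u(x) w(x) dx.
g(x) = 39*x^2/7 + x/5 - 79/35

The best approximation g ∈ W is the orthogonal projection of f onto W. Writing g = a_0 + a_1 x + a_2 x^2, the coefficients solve the normal equations G · a = b where
  G_{ij} = <φ_i, φ_j> and b_i = <f, φ_i>, with φ_0 = 1, φ_1 = x, φ_2 = x^2.
G =
  [2, 0, 2/3]
  [0, 2/3, 0]
  [2/3, 0, 2/5],
b = (-4/5, 2/15, 76/105).
Solving gives a_0 = -79/35, a_1 = 1/5, a_2 = 39/7, so
  g(x) = 39*x^2/7 + x/5 - 79/35.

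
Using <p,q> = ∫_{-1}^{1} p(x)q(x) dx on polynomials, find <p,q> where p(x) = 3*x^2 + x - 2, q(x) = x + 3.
<p,q> = -16/3

Expand the product: p(x)·q(x) = 3*x^3 + 10*x^2 + x - 6.
∫_{-1}^{1} of each monomial x^k gives [2/(k+1) if k even, 0 if k odd]. Integrating term-by-term (or equivalently evaluating the antiderivative F(x) = 3*x^4/4 + 10*x^3/3 + x^2/2 - 6*x at the endpoints):
  F(1) − F(−1) = -17/12 − (47/12) = -16/3.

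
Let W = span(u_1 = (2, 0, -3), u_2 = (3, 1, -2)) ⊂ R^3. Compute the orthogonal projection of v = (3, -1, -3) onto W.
proj_W(v) = (45/19, 1/19, -65/19)

Set up U = [u_1 | ... | u_2] ∈ R^(3×2). The projector onto W = col(U) is P = U (U^T U)^(-1) U^T.
Compute U^T U =
  [13, 12]
  [12, 14],
and U^T v = (15, 14).
Solve U^T U · c = U^T v for the coefficients: c = (21/19, 1/19). The projection is proj_W(v) = U c.
Check: (v - proj_W(v)) · u_1 = 0  (should be 0).
Check: (v - proj_W(v)) · u_2 = 0  (should be 0).
Result: proj_W(v) = (45/19, 1/19, -65/19).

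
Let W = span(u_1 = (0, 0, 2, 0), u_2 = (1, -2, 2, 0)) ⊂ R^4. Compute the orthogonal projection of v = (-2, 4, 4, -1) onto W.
proj_W(v) = (-2, 4, 4, 0)

Set up U = [u_1 | ... | u_2] ∈ R^(4×2). The projector onto W = col(U) is P = U (U^T U)^(-1) U^T.
Compute U^T U =
  [4, 4]
  [4, 9],
and U^T v = (8, -2).
Solve U^T U · c = U^T v for the coefficients: c = (4, -2). The projection is proj_W(v) = U c.
Check: (v - proj_W(v)) · u_1 = 0  (should be 0).
Check: (v - proj_W(v)) · u_2 = 0  (should be 0).
Result: proj_W(v) = (-2, 4, 4, 0).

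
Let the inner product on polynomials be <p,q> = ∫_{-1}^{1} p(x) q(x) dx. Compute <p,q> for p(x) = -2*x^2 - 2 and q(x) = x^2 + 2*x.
<p,q> = -32/15

Expand the product: p(x)·q(x) = -2*x^4 - 4*x^3 - 2*x^2 - 4*x.
∫_{-1}^{1} of each monomial x^k gives [2/(k+1) if k even, 0 if k odd]. Integrating term-by-term (or equivalently evaluating the antiderivative F(x) = -2*x^5/5 - x^4 - 2*x^3/3 - 2*x^2 at the endpoints):
  F(1) − F(−1) = -61/15 − (-29/15) = -32/15.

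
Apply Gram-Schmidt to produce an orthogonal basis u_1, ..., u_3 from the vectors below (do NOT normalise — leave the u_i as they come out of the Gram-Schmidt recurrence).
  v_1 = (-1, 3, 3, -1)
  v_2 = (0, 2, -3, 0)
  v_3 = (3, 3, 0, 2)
Orthogonal basis:
  u_1 = (-1, 3, 3, -1)
  u_2 = (-3/20, 49/20, -51/20, -3/20)
  u_3 = (823/251, 279/251, 186/251, 572/251)

Apply the Gram-Schmidt recurrence
  u_1 = v_1
  u_i = v_i − Σ_{j<i} ((v_i · u_j) / (u_j · u_j)) · u_j.

Step by step this gives:
  u_1 = (-1, 3, 3, -1)
  u_2 = (-3/20, 49/20, -51/20, -3/20)
  u_3 = (823/251, 279/251, 186/251, 572/251)

Orthogonality check:
  u_2 · u_1 = 0 (should be 0)
  u_3 · u_1 = 0 (should be 0)
  u_3 · u_2 = 0 (should be 0)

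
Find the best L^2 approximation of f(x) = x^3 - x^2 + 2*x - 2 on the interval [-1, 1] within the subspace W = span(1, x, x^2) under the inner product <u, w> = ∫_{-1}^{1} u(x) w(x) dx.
g(x) = -x^2 + 13*x/5 - 2

The best approximation g ∈ W is the orthogonal projection of f onto W. Writing g = a_0 + a_1 x + a_2 x^2, the coefficients solve the normal equations G · a = b where
  G_{ij} = <φ_i, φ_j> and b_i = <f, φ_i>, with φ_0 = 1, φ_1 = x, φ_2 = x^2.
G =
  [2, 0, 2/3]
  [0, 2/3, 0]
  [2/3, 0, 2/5],
b = (-14/3, 26/15, -26/15).
Solving gives a_0 = -2, a_1 = 13/5, a_2 = -1, so
  g(x) = -x^2 + 13*x/5 - 2.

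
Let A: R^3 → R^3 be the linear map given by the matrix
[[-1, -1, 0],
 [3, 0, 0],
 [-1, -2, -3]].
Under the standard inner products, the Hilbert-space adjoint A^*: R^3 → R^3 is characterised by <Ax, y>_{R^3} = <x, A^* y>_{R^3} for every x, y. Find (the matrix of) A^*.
A^* = A^T =
[[-1, 3, -1],
 [-1, 0, -2],
 [0, 0, -3]]

For real matrices with standard dot products, the defining identity <Ax, y> = <x, A^* y> gives (Ax)^T y = x^T (A^*) y, i.e. x^T A^T y = x^T (A^*) y. Since this holds for all x, y, we must have A^* = A^T. Therefore
A^* =
[[-1, 3, -1],
 [-1, 0, -2],
 [0, 0, -3]].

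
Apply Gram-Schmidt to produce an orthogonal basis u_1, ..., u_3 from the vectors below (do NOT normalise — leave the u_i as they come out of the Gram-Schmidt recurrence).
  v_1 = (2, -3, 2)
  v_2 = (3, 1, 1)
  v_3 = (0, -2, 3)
Orthogonal basis:
  u_1 = (2, -3, 2)
  u_2 = (41/17, 32/17, 7/17)
  u_3 = (-125/162, 50/81, 275/162)

Apply the Gram-Schmidt recurrence
  u_1 = v_1
  u_i = v_i − Σ_{j<i} ((v_i · u_j) / (u_j · u_j)) · u_j.

Step by step this gives:
  u_1 = (2, -3, 2)
  u_2 = (41/17, 32/17, 7/17)
  u_3 = (-125/162, 50/81, 275/162)

Orthogonality check:
  u_2 · u_1 = 0 (should be 0)
  u_3 · u_1 = 0 (should be 0)
  u_3 · u_2 = 0 (should be 0)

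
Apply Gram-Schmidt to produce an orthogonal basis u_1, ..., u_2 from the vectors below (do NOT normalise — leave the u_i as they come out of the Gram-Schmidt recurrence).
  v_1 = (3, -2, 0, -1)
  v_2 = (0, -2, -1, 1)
Orthogonal basis:
  u_1 = (3, -2, 0, -1)
  u_2 = (-9/14, -11/7, -1, 17/14)

Apply the Gram-Schmidt recurrence
  u_1 = v_1
  u_i = v_i − Σ_{j<i} ((v_i · u_j) / (u_j · u_j)) · u_j.

Step by step this gives:
  u_1 = (3, -2, 0, -1)
  u_2 = (-9/14, -11/7, -1, 17/14)

Orthogonality check:
  u_2 · u_1 = 0 (should be 0)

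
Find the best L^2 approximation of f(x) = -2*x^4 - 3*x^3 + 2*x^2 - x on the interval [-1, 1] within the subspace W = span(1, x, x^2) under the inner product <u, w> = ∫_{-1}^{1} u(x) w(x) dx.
g(x) = 2*x^2/7 - 14*x/5 + 6/35

The best approximation g ∈ W is the orthogonal projection of f onto W. Writing g = a_0 + a_1 x + a_2 x^2, the coefficients solve the normal equations G · a = b where
  G_{ij} = <φ_i, φ_j> and b_i = <f, φ_i>, with φ_0 = 1, φ_1 = x, φ_2 = x^2.
G =
  [2, 0, 2/3]
  [0, 2/3, 0]
  [2/3, 0, 2/5],
b = (8/15, -28/15, 8/35).
Solving gives a_0 = 6/35, a_1 = -14/5, a_2 = 2/7, so
  g(x) = 2*x^2/7 - 14*x/5 + 6/35.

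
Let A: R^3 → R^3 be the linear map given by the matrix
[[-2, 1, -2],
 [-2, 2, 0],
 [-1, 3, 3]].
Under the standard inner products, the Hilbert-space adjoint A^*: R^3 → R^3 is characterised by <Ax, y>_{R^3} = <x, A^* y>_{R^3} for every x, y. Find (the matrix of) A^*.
A^* = A^T =
[[-2, -2, -1],
 [1, 2, 3],
 [-2, 0, 3]]

For real matrices with standard dot products, the defining identity <Ax, y> = <x, A^* y> gives (Ax)^T y = x^T (A^*) y, i.e. x^T A^T y = x^T (A^*) y. Since this holds for all x, y, we must have A^* = A^T. Therefore
A^* =
[[-2, -2, -1],
 [1, 2, 3],
 [-2, 0, 3]].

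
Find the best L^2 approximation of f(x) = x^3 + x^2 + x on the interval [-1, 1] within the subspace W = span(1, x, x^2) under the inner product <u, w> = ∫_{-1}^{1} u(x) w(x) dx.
g(x) = x^2 + 8*x/5

The best approximation g ∈ W is the orthogonal projection of f onto W. Writing g = a_0 + a_1 x + a_2 x^2, the coefficients solve the normal equations G · a = b where
  G_{ij} = <φ_i, φ_j> and b_i = <f, φ_i>, with φ_0 = 1, φ_1 = x, φ_2 = x^2.
G =
  [2, 0, 2/3]
  [0, 2/3, 0]
  [2/3, 0, 2/5],
b = (2/3, 16/15, 2/5).
Solving gives a_0 = 0, a_1 = 8/5, a_2 = 1, so
  g(x) = x^2 + 8*x/5.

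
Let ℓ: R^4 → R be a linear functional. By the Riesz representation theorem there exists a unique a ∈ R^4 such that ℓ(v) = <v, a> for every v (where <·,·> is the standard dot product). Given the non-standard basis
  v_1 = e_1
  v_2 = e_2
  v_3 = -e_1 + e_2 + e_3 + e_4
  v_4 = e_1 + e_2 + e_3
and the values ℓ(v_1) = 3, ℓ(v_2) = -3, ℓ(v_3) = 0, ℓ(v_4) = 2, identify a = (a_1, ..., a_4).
a = (3, -3, 2, 4)

Write a = (a_1, ..., a_4) in the standard basis. For each basis vector v_i, ℓ(v_i) = <v_i, a> is a linear equation in the a_j's. Collect the n equations into a matrix system V a = ℓ, where row i of V is v_i (expressed in the standard basis). Since V is invertible (lower-triangular with 1s on the diagonal, up to permutation), solve by back-substitution:
  V =
[[1, 0, 0, 0],
 [0, 1, 0, 0],
 [-1, 1, 1, 1],
 [1, 1, 1, 0]]
  V a = (3, -3, 0, 2)
Solving gives a = (3, -3, 2, 4).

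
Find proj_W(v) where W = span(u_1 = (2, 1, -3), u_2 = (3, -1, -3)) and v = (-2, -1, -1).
proj_W(v) = (-2/7, -1/7, 3/7)

Set up U = [u_1 | ... | u_2] ∈ R^(3×2). The projector onto W = col(U) is P = U (U^T U)^(-1) U^T.
Compute U^T U =
  [14, 14]
  [14, 19],
and U^T v = (-2, -2).
Solve U^T U · c = U^T v for the coefficients: c = (-1/7, 0). The projection is proj_W(v) = U c.
Check: (v - proj_W(v)) · u_1 = 0  (should be 0).
Check: (v - proj_W(v)) · u_2 = 0  (should be 0).
Result: proj_W(v) = (-2/7, -1/7, 3/7).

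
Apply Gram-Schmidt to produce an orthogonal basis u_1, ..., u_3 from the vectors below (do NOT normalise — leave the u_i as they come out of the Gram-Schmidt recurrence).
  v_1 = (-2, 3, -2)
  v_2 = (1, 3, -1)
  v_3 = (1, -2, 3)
Orthogonal basis:
  u_1 = (-2, 3, -2)
  u_2 = (35/17, 24/17, 1/17)
  u_3 = (-24/53, 32/53, 72/53)

Apply the Gram-Schmidt recurrence
  u_1 = v_1
  u_i = v_i − Σ_{j<i} ((v_i · u_j) / (u_j · u_j)) · u_j.

Step by step this gives:
  u_1 = (-2, 3, -2)
  u_2 = (35/17, 24/17, 1/17)
  u_3 = (-24/53, 32/53, 72/53)

Orthogonality check:
  u_2 · u_1 = 0 (should be 0)
  u_3 · u_1 = 0 (should be 0)
  u_3 · u_2 = 0 (should be 0)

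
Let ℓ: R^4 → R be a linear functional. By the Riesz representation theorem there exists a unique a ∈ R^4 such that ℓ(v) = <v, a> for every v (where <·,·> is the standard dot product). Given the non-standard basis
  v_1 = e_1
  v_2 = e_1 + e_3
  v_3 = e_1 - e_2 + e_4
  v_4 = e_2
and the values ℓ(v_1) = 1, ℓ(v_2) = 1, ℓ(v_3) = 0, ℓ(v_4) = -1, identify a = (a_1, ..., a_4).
a = (1, -1, 0, -2)

Write a = (a_1, ..., a_4) in the standard basis. For each basis vector v_i, ℓ(v_i) = <v_i, a> is a linear equation in the a_j's. Collect the n equations into a matrix system V a = ℓ, where row i of V is v_i (expressed in the standard basis). Since V is invertible (lower-triangular with 1s on the diagonal, up to permutation), solve by back-substitution:
  V =
[[1, 0, 0, 0],
 [1, 0, 1, 0],
 [1, -1, 0, 1],
 [0, 1, 0, 0]]
  V a = (1, 1, 0, -1)
Solving gives a = (1, -1, 0, -2).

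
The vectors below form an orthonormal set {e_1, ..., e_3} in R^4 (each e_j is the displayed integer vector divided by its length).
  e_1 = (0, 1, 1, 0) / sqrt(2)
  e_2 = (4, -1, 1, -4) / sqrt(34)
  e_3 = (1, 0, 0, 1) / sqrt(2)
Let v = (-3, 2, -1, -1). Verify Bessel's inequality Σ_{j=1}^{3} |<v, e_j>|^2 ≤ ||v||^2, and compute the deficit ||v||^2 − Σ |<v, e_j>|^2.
Σ |<v, e_j>|^2 = 205/17; ||v||^2 = 15; deficit = 50/17

Write each e_j = u_j / sqrt(<u_j, u_j>) where u_j is the displayed integer vector. Then <v, e_j> = <v, u_j> / sqrt(<u_j, u_j>), so |<v, e_j>|^2 = <v, u_j>^2 / <u_j, u_j>.
Coefficients: <v, e_1> = 1/sqrt(2), <v, e_2> = -11/sqrt(34), <v, e_3> = -4/sqrt(2).
Square and sum: Σ |<v, e_j>|^2 = 205/17.
Compute ||v||^2 = v·v = 15.
Deficit = 15 − 205/17 = 50/17 ≥ 0, confirming Bessel's inequality. (The deficit equals ||v − Σ <v,e_j> e_j||^2, the squared distance from v to span{e_j}.)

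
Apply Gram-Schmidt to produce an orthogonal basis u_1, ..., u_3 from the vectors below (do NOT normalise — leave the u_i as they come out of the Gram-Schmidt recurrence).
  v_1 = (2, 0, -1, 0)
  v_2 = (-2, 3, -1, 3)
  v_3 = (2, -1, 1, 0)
Orthogonal basis:
  u_1 = (2, 0, -1, 0)
  u_2 = (-4/5, 3, -8/5, 3)
  u_3 = (30/53, -13/106, 60/53, 93/106)

Apply the Gram-Schmidt recurrence
  u_1 = v_1
  u_i = v_i − Σ_{j<i} ((v_i · u_j) / (u_j · u_j)) · u_j.

Step by step this gives:
  u_1 = (2, 0, -1, 0)
  u_2 = (-4/5, 3, -8/5, 3)
  u_3 = (30/53, -13/106, 60/53, 93/106)

Orthogonality check:
  u_2 · u_1 = 0 (should be 0)
  u_3 · u_1 = 0 (should be 0)
  u_3 · u_2 = 0 (should be 0)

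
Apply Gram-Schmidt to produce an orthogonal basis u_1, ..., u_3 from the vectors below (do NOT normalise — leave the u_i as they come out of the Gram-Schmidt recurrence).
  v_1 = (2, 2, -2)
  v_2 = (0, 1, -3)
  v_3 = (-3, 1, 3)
Orthogonal basis:
  u_1 = (2, 2, -2)
  u_2 = (-4/3, -1/3, -5/3)
  u_3 = (-12/7, 18/7, 6/7)

Apply the Gram-Schmidt recurrence
  u_1 = v_1
  u_i = v_i − Σ_{j<i} ((v_i · u_j) / (u_j · u_j)) · u_j.

Step by step this gives:
  u_1 = (2, 2, -2)
  u_2 = (-4/3, -1/3, -5/3)
  u_3 = (-12/7, 18/7, 6/7)

Orthogonality check:
  u_2 · u_1 = 0 (should be 0)
  u_3 · u_1 = 0 (should be 0)
  u_3 · u_2 = 0 (should be 0)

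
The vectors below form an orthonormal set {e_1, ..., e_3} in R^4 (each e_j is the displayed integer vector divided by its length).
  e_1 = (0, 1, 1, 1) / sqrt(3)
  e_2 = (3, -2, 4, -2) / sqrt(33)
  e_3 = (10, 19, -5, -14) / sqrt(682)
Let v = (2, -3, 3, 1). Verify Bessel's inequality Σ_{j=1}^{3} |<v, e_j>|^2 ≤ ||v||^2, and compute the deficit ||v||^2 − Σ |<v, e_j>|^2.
Σ |<v, e_j>|^2 = 663/31; ||v||^2 = 23; deficit = 50/31

Write each e_j = u_j / sqrt(<u_j, u_j>) where u_j is the displayed integer vector. Then <v, e_j> = <v, u_j> / sqrt(<u_j, u_j>), so |<v, e_j>|^2 = <v, u_j>^2 / <u_j, u_j>.
Coefficients: <v, e_1> = 1/sqrt(3), <v, e_2> = 22/sqrt(33), <v, e_3> = -66/sqrt(682).
Square and sum: Σ |<v, e_j>|^2 = 663/31.
Compute ||v||^2 = v·v = 23.
Deficit = 23 − 663/31 = 50/31 ≥ 0, confirming Bessel's inequality. (The deficit equals ||v − Σ <v,e_j> e_j||^2, the squared distance from v to span{e_j}.)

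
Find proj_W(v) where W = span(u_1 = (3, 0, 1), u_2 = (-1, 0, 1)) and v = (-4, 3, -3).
proj_W(v) = (-4, 0, -3)

Set up U = [u_1 | ... | u_2] ∈ R^(3×2). The projector onto W = col(U) is P = U (U^T U)^(-1) U^T.
Compute U^T U =
  [10, -2]
  [-2, 2],
and U^T v = (-15, 1).
Solve U^T U · c = U^T v for the coefficients: c = (-7/4, -5/4). The projection is proj_W(v) = U c.
Check: (v - proj_W(v)) · u_1 = 0  (should be 0).
Check: (v - proj_W(v)) · u_2 = 0  (should be 0).
Result: proj_W(v) = (-4, 0, -3).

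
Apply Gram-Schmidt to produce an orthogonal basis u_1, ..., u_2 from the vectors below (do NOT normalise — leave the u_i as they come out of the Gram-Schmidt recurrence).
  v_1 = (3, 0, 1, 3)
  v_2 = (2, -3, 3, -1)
Orthogonal basis:
  u_1 = (3, 0, 1, 3)
  u_2 = (20/19, -3, 51/19, -37/19)

Apply the Gram-Schmidt recurrence
  u_1 = v_1
  u_i = v_i − Σ_{j<i} ((v_i · u_j) / (u_j · u_j)) · u_j.

Step by step this gives:
  u_1 = (3, 0, 1, 3)
  u_2 = (20/19, -3, 51/19, -37/19)

Orthogonality check:
  u_2 · u_1 = 0 (should be 0)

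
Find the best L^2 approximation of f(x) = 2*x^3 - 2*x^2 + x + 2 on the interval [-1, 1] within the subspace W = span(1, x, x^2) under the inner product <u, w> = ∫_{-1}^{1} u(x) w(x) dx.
g(x) = -2*x^2 + 11*x/5 + 2

The best approximation g ∈ W is the orthogonal projection of f onto W. Writing g = a_0 + a_1 x + a_2 x^2, the coefficients solve the normal equations G · a = b where
  G_{ij} = <φ_i, φ_j> and b_i = <f, φ_i>, with φ_0 = 1, φ_1 = x, φ_2 = x^2.
G =
  [2, 0, 2/3]
  [0, 2/3, 0]
  [2/3, 0, 2/5],
b = (8/3, 22/15, 8/15).
Solving gives a_0 = 2, a_1 = 11/5, a_2 = -2, so
  g(x) = -2*x^2 + 11*x/5 + 2.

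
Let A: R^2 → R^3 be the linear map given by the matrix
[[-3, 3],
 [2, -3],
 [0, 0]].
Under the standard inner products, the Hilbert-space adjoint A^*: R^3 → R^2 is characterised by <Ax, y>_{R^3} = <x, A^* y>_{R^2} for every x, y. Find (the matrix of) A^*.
A^* = A^T =
[[-3, 2, 0],
 [3, -3, 0]]

For real matrices with standard dot products, the defining identity <Ax, y> = <x, A^* y> gives (Ax)^T y = x^T (A^*) y, i.e. x^T A^T y = x^T (A^*) y. Since this holds for all x, y, we must have A^* = A^T. Therefore
A^* =
[[-3, 2, 0],
 [3, -3, 0]].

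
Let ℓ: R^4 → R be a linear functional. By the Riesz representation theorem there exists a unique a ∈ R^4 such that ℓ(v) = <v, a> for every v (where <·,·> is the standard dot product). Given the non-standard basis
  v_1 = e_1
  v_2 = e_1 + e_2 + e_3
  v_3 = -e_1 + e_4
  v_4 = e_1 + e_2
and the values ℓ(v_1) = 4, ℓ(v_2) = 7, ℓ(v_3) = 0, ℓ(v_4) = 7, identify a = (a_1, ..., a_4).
a = (4, 3, 0, 4)

Write a = (a_1, ..., a_4) in the standard basis. For each basis vector v_i, ℓ(v_i) = <v_i, a> is a linear equation in the a_j's. Collect the n equations into a matrix system V a = ℓ, where row i of V is v_i (expressed in the standard basis). Since V is invertible (lower-triangular with 1s on the diagonal, up to permutation), solve by back-substitution:
  V =
[[1, 0, 0, 0],
 [1, 1, 1, 0],
 [-1, 0, 0, 1],
 [1, 1, 0, 0]]
  V a = (4, 7, 0, 7)
Solving gives a = (4, 3, 0, 4).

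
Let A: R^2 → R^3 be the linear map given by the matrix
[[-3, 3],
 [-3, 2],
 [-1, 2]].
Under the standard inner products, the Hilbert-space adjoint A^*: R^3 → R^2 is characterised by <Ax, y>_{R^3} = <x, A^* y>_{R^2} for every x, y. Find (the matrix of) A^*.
A^* = A^T =
[[-3, -3, -1],
 [3, 2, 2]]

For real matrices with standard dot products, the defining identity <Ax, y> = <x, A^* y> gives (Ax)^T y = x^T (A^*) y, i.e. x^T A^T y = x^T (A^*) y. Since this holds for all x, y, we must have A^* = A^T. Therefore
A^* =
[[-3, -3, -1],
 [3, 2, 2]].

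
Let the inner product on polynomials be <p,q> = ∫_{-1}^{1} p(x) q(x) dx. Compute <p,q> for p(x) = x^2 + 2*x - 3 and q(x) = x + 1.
<p,q> = -4

Expand the product: p(x)·q(x) = x^3 + 3*x^2 - x - 3.
∫_{-1}^{1} of each monomial x^k gives [2/(k+1) if k even, 0 if k odd]. Integrating term-by-term (or equivalently evaluating the antiderivative F(x) = x^4/4 + x^3 - x^2/2 - 3*x at the endpoints):
  F(1) − F(−1) = -9/4 − (7/4) = -4.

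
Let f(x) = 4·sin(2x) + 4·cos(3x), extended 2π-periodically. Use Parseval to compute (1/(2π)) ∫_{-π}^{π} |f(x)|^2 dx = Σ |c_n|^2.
Σ |c_n|^2 = 16

Expand |f|^2 and use orthogonality of {sin(nx), cos(mx)} on [-π, π]:
  ∫_{-π}^{π} sin(nx)^2 dx = π, ∫ cos(mx)^2 dx = π, and cross terms integrate to 0.
So ∫_{-π}^{π} f(x)^2 dx = 4^2 · π + 4^2 · π = (16 + 16)π.
Divide by 2π: (16 + 16)/2 = 16.
By Parseval, this equals Σ |c_n|^2.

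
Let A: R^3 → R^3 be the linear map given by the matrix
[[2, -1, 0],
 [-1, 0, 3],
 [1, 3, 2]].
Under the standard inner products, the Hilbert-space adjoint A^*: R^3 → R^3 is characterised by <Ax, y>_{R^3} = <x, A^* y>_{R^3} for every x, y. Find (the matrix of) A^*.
A^* = A^T =
[[2, -1, 1],
 [-1, 0, 3],
 [0, 3, 2]]

For real matrices with standard dot products, the defining identity <Ax, y> = <x, A^* y> gives (Ax)^T y = x^T (A^*) y, i.e. x^T A^T y = x^T (A^*) y. Since this holds for all x, y, we must have A^* = A^T. Therefore
A^* =
[[2, -1, 1],
 [-1, 0, 3],
 [0, 3, 2]].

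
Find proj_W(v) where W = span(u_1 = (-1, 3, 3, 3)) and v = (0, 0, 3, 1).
proj_W(v) = (-3/7, 9/7, 9/7, 9/7)

Set up U = [u_1 | ... | u_1] ∈ R^(4×1). The projector onto W = col(U) is P = U (U^T U)^(-1) U^T.
Compute U^T U =
  [28],
and U^T v = (12).
Solve U^T U · c = U^T v for the coefficients: c = (3/7). The projection is proj_W(v) = U c.
Check: (v - proj_W(v)) · u_1 = 0  (should be 0).
Result: proj_W(v) = (-3/7, 9/7, 9/7, 9/7).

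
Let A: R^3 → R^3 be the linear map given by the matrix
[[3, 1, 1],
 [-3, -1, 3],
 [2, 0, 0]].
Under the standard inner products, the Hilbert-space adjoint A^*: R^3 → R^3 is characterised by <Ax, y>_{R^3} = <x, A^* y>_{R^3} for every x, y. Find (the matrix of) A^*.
A^* = A^T =
[[3, -3, 2],
 [1, -1, 0],
 [1, 3, 0]]

For real matrices with standard dot products, the defining identity <Ax, y> = <x, A^* y> gives (Ax)^T y = x^T (A^*) y, i.e. x^T A^T y = x^T (A^*) y. Since this holds for all x, y, we must have A^* = A^T. Therefore
A^* =
[[3, -3, 2],
 [1, -1, 0],
 [1, 3, 0]].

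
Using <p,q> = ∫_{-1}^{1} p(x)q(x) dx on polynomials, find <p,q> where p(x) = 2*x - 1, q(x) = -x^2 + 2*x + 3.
<p,q> = -8/3

Expand the product: p(x)·q(x) = -2*x^3 + 5*x^2 + 4*x - 3.
∫_{-1}^{1} of each monomial x^k gives [2/(k+1) if k even, 0 if k odd]. Integrating term-by-term (or equivalently evaluating the antiderivative F(x) = -x^4/2 + 5*x^3/3 + 2*x^2 - 3*x at the endpoints):
  F(1) − F(−1) = 1/6 − (17/6) = -8/3.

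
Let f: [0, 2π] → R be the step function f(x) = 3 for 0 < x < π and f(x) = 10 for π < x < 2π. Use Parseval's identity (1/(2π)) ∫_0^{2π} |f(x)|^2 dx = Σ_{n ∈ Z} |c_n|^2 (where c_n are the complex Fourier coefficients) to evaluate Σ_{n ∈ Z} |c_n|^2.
Σ |c_n|^2 = 109/2

Parseval equates the L^2 energy of f (normalised by 1/(2π)) with the ℓ^2 sum of its Fourier coefficients: (1/(2π)) ∫_0^{2π} |f|^2 = Σ |c_n|^2.
Compute the left side: (1/(2π)) [∫_0^π 3^2 dx + ∫_π^{2π} 10^2 dx] = (1/(2π)) · (9π + 100π) = (9 + 100)/2 = 109/2.
So Σ_{n ∈ Z} |c_n|^2 = 109/2.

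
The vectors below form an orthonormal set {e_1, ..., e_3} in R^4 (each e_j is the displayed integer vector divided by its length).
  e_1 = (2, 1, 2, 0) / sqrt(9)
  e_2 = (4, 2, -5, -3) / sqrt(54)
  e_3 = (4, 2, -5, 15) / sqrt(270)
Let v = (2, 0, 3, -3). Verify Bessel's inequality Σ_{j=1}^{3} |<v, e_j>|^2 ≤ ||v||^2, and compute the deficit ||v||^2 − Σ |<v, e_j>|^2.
Σ |<v, e_j>|^2 = 106/5; ||v||^2 = 22; deficit = 4/5

Write each e_j = u_j / sqrt(<u_j, u_j>) where u_j is the displayed integer vector. Then <v, e_j> = <v, u_j> / sqrt(<u_j, u_j>), so |<v, e_j>|^2 = <v, u_j>^2 / <u_j, u_j>.
Coefficients: <v, e_1> = 10/sqrt(9), <v, e_2> = 2/sqrt(54), <v, e_3> = -52/sqrt(270).
Square and sum: Σ |<v, e_j>|^2 = 106/5.
Compute ||v||^2 = v·v = 22.
Deficit = 22 − 106/5 = 4/5 ≥ 0, confirming Bessel's inequality. (The deficit equals ||v − Σ <v,e_j> e_j||^2, the squared distance from v to span{e_j}.)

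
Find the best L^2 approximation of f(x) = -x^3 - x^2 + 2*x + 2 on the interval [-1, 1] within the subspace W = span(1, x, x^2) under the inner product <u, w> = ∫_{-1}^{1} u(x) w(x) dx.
g(x) = -x^2 + 7*x/5 + 2

The best approximation g ∈ W is the orthogonal projection of f onto W. Writing g = a_0 + a_1 x + a_2 x^2, the coefficients solve the normal equations G · a = b where
  G_{ij} = <φ_i, φ_j> and b_i = <f, φ_i>, with φ_0 = 1, φ_1 = x, φ_2 = x^2.
G =
  [2, 0, 2/3]
  [0, 2/3, 0]
  [2/3, 0, 2/5],
b = (10/3, 14/15, 14/15).
Solving gives a_0 = 2, a_1 = 7/5, a_2 = -1, so
  g(x) = -x^2 + 7*x/5 + 2.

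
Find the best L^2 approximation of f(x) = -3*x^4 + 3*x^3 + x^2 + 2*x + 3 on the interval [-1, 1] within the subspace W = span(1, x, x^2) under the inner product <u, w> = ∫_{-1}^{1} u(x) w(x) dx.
g(x) = -11*x^2/7 + 19*x/5 + 114/35

The best approximation g ∈ W is the orthogonal projection of f onto W. Writing g = a_0 + a_1 x + a_2 x^2, the coefficients solve the normal equations G · a = b where
  G_{ij} = <φ_i, φ_j> and b_i = <f, φ_i>, with φ_0 = 1, φ_1 = x, φ_2 = x^2.
G =
  [2, 0, 2/3]
  [0, 2/3, 0]
  [2/3, 0, 2/5],
b = (82/15, 38/15, 54/35).
Solving gives a_0 = 114/35, a_1 = 19/5, a_2 = -11/7, so
  g(x) = -11*x^2/7 + 19*x/5 + 114/35.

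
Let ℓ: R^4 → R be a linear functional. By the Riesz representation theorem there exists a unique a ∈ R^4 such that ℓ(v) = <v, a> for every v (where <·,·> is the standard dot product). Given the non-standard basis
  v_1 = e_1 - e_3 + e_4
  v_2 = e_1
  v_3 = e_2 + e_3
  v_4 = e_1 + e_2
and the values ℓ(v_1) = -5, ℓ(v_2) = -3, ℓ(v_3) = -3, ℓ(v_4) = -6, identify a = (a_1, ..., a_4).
a = (-3, -3, 0, -2)

Write a = (a_1, ..., a_4) in the standard basis. For each basis vector v_i, ℓ(v_i) = <v_i, a> is a linear equation in the a_j's. Collect the n equations into a matrix system V a = ℓ, where row i of V is v_i (expressed in the standard basis). Since V is invertible (lower-triangular with 1s on the diagonal, up to permutation), solve by back-substitution:
  V =
[[1, 0, -1, 1],
 [1, 0, 0, 0],
 [0, 1, 1, 0],
 [1, 1, 0, 0]]
  V a = (-5, -3, -3, -6)
Solving gives a = (-3, -3, 0, -2).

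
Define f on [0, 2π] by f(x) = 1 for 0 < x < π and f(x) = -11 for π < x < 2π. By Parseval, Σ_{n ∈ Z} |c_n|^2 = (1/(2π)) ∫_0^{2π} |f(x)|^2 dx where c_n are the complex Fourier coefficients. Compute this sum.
Σ |c_n|^2 = 61

Parseval equates the L^2 energy of f (normalised by 1/(2π)) with the ℓ^2 sum of its Fourier coefficients: (1/(2π)) ∫_0^{2π} |f|^2 = Σ |c_n|^2.
Compute the left side: (1/(2π)) [∫_0^π 1^2 dx + ∫_π^{2π} (-11)^2 dx] = (1/(2π)) · (1π + 121π) = (1 + 121)/2 = 61.
So Σ_{n ∈ Z} |c_n|^2 = 61.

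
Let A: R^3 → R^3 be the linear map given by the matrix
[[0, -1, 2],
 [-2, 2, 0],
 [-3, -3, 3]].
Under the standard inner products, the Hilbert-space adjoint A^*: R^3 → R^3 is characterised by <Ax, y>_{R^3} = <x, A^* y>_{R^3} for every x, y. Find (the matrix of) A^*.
A^* = A^T =
[[0, -2, -3],
 [-1, 2, -3],
 [2, 0, 3]]

For real matrices with standard dot products, the defining identity <Ax, y> = <x, A^* y> gives (Ax)^T y = x^T (A^*) y, i.e. x^T A^T y = x^T (A^*) y. Since this holds for all x, y, we must have A^* = A^T. Therefore
A^* =
[[0, -2, -3],
 [-1, 2, -3],
 [2, 0, 3]].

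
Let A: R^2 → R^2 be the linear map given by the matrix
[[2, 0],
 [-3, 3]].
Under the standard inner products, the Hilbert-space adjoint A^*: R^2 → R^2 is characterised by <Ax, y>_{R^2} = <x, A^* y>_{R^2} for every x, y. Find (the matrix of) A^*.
A^* = A^T =
[[2, -3],
 [0, 3]]

For real matrices with standard dot products, the defining identity <Ax, y> = <x, A^* y> gives (Ax)^T y = x^T (A^*) y, i.e. x^T A^T y = x^T (A^*) y. Since this holds for all x, y, we must have A^* = A^T. Therefore
A^* =
[[2, -3],
 [0, 3]].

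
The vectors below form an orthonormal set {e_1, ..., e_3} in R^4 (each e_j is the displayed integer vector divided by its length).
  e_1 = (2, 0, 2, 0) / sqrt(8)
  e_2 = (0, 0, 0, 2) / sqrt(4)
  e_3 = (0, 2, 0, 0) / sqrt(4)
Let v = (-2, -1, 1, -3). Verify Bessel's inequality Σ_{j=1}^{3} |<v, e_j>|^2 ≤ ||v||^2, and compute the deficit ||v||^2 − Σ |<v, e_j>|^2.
Σ |<v, e_j>|^2 = 21/2; ||v||^2 = 15; deficit = 9/2

Write each e_j = u_j / sqrt(<u_j, u_j>) where u_j is the displayed integer vector. Then <v, e_j> = <v, u_j> / sqrt(<u_j, u_j>), so |<v, e_j>|^2 = <v, u_j>^2 / <u_j, u_j>.
Coefficients: <v, e_1> = -2/sqrt(8), <v, e_2> = -6/sqrt(4), <v, e_3> = -2/sqrt(4).
Square and sum: Σ |<v, e_j>|^2 = 21/2.
Compute ||v||^2 = v·v = 15.
Deficit = 15 − 21/2 = 9/2 ≥ 0, confirming Bessel's inequality. (The deficit equals ||v − Σ <v,e_j> e_j||^2, the squared distance from v to span{e_j}.)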